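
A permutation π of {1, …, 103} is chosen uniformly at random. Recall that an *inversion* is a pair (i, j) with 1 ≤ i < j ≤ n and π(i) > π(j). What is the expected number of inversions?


Write X = Σ X_I over the C(103, 2) = 5253 pairs i < j, with X_I the indicator of one inversion.
There are 5253 indicators.
For each fixed pair i < j, the values π(i) and π(j) are two distinct elements of {1, …, 103} in uniformly random order; by symmetry P[π(i) > π(j)] = 1/2.
By linearity: E[X] = 5253 · (1/2) = C(103, 2) · (1/2) = 5253/2 = 5253/2 ≈ 2626.50000.

E[X] = 5253/2 = 2626.50000.


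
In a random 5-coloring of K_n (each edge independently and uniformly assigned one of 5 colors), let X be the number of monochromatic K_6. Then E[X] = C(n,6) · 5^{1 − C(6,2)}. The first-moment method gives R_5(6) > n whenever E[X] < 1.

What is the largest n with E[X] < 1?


We need C(n, 6) · 5^{1 − 15} < 1, i.e. C(n, 6) < 5^{15 − 1} = 6103515625.
Check values of n near the boundary:
  n = 125: C(125, 6) = 4690625500; 4690625500 < 6103515625? YES
  n = 126: C(126, 6) = 4925156775; 4925156775 < 6103515625? YES
  n = 127: C(127, 6) = 5169379425; 5169379425 < 6103515625? YES
  n = 128: C(128, 6) = 5423611200; 5423611200 < 6103515625? YES
  n = 129: C(129, 6) = 5688177600; 5688177600 < 6103515625? YES
  n = 130: C(130, 6) = 5963412000; 5963412000 < 6103515625? YES
  n = 131: C(131, 6) = 6249655776; 6249655776 < 6103515625? NO
The largest n with C(n, 6) < 6103515625 is n = 130 (where E[X] = 47707296/48828125 ≈ 0.977045). Hence R_5(6) > 130, i.e. R_5(6) ≥ 131.

Largest n = 130; hence R_5(6) > 130.


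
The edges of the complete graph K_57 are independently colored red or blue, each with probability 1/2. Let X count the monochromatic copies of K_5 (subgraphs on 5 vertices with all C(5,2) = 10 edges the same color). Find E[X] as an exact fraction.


Let X = Σ_S X_S over the C(57, 5) = 4187106 subsets S of size 5, where X_S = 1 if the K_5 on S is monochromatic.
For a fixed S, the K_5 on S has C(5, 2) = 10 edges. P[all 10 edges red] = (1/2)^10, and likewise for blue, so P[monochromatic] = 2·(1/2)^10 = 2^{1 − 10} = 1/512.
By linearity: E[X] = C(57, 5) · 2^{1 − 10} = 4187106 · 1/512 = 2093553/256.
Numerically: E[X] ≈ 8177.94141.

E[X] = C(57,5)·2^(1−C(5,2)) = 2093553/256 ≈ 8177.94141.


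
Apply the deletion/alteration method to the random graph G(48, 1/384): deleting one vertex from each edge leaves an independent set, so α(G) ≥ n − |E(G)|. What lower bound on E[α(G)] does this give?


E[|E(G)|] = C(48, 2)·p = 1128 · (1/384) = 47/16.
E[α(G)] ≥ n − E[|E(G)|] = 48 − 47/16 = 721/16.
Numerically: ≈ 45.0625.
(This is only a lower bound; the true E[α(G)] may be larger.)

E[α(G)] ≥ 721/16 ≈ 45.0625.


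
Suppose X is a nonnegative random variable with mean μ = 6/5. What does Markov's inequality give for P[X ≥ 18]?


μ = E[X] = 6/5, a = 18.
Markov: P[X ≥ 18] ≤ μ/a = (6/5)/18 = 1/15.
Numerically: ≈ 0.06667.
(Since a = 18 > μ = 1.20000, the bound 1/15 is < 1 and informative.)

P[X ≥ 18] ≤ 1/15 ≈ 0.06667.


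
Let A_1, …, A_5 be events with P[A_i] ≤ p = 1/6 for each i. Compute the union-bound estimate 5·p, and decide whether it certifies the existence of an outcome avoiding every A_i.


Union bound: P[∪_{i=1}^{5} A_i] ≤ Σ_i P[A_i] ≤ 5·p = 5·(1/6) = 5/6.
Numerically: 5/6 ≈ 0.8333.
Is 5/6 < 1? YES.
Since P[∪ A_i] ≤ 5/6 < 1, the complement has P[∩ A_i^c] ≥ 1 − 5/6 = 1/6 > 0, so some outcome avoids every A_i.

5·p = 5/6 ≈ 0.8333; existence CERTIFIED by the union bound.


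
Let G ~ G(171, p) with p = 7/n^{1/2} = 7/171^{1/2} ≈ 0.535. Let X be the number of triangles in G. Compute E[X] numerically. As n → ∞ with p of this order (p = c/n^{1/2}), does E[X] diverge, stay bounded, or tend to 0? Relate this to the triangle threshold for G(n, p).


Number of potential triangles: C(171, 3) = 818805.
Each occurs with probability p³ ≈ (0.535)³ ≈ 1.53391e-01.
By linearity: E[X] = C(171, 3)·p³ ≈ 818805 · 1.53391e-01 ≈ 125597.340.
Since α = 1/2 < 1, p = c/n^{1/2} ≫ 1/n is above the triangle threshold p ~ 1/n. Asymptotically E[X] ~ (c³/6)·n^{3(1−α)} = (7³/6)·n^{1.5} → ∞; triangles are abundant w.h.p.

E[X] ≈ 125597.340; in regime p = Θ(1/n^{1/2}) E[X] diverges (above the triangle threshold p ~ 1/n).


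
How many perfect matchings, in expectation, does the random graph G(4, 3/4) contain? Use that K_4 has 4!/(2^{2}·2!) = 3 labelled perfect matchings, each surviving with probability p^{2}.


K_4 has 4!/(2^{2}·2!) = 3 labelled perfect matchings.
For each such perfect matching H, let X_H = 1 if all 2 edges of H are present in G. Then P[X_H = 1] = p^{2} = (3/4)^{2} = 9/16.
By linearity of expectation: E[X] = Σ_H E[X_H] = 3 · p^{2} = 3 · 9/16 = 27/16.
Numerically: E[X] ≈ 1.69.

E[X] = 3 · (3/4)^{2} = 27/16 ≈ 1.69.


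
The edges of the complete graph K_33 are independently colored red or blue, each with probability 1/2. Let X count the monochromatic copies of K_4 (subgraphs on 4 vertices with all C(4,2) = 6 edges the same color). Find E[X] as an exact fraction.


Let X = Σ_S X_S over the C(33, 4) = 40920 subsets S of size 4, where X_S = 1 if the K_4 on S is monochromatic.
For a fixed S, the K_4 on S has C(4, 2) = 6 edges. P[all 6 edges red] = (1/2)^6, and likewise for blue, so P[monochromatic] = 2·(1/2)^6 = 2^{1 − 6} = 1/32.
By linearity: E[X] = C(33, 4) · 2^{1 − 6} = 40920 · 1/32 = 5115/4.
Numerically: E[X] ≈ 1278.750.

E[X] = C(33,4)·2^(1−C(4,2)) = 5115/4 ≈ 1278.750.


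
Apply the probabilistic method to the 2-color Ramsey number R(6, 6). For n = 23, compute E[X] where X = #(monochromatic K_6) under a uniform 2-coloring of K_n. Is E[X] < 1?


E[X] = C(23, 6) · 2^{1 − 15} = 100947 · 2^{−14} = 100947/16384.
As a reduced fraction: E[X] = 100947/16384 ≈ 6.161.
Is E[X] < 1? NO.
Since E[X] ≥ 1, the first-moment bound is inconclusive at n = 23; it does NOT by itself certify R(6, 6) > 23.

E[X] = 100947/16384 ≈ 6.161; E[X] ≥ 1; first-moment method inconclusive here.


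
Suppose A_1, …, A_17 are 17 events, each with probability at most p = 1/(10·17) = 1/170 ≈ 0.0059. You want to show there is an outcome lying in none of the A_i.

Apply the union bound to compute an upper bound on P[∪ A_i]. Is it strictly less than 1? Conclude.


Union bound: P[∪_{i=1}^{17} A_i] ≤ Σ_i P[A_i] ≤ 17·p = 17·(1/170) = 1/10.
Numerically: 1/10 ≈ 0.1000.
Is 1/10 < 1? YES.
Since P[∪ A_i] ≤ 1/10 < 1, the complement has P[∩ A_i^c] ≥ 1 − 1/10 = 9/10 > 0, so some outcome avoids every A_i.

17·p = 1/10 ≈ 0.1000; existence CERTIFIED by the union bound.


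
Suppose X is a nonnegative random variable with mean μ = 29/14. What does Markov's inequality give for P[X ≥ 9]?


μ = E[X] = 29/14, a = 9.
Markov: P[X ≥ 9] ≤ μ/a = (29/14)/9 = 29/126.
Numerically: ≈ 0.23016.
(Since a = 9 > μ = 2.07143, the bound 29/126 is < 1 and informative.)

P[X ≥ 9] ≤ 29/126 ≈ 0.23016.


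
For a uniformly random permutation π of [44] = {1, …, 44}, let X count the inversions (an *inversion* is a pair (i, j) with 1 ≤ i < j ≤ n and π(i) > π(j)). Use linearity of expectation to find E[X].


Write X = Σ X_I over the C(44, 2) = 946 pairs i < j, with X_I the indicator of one inversion.
There are 946 indicators.
For each fixed pair i < j, the values π(i) and π(j) are two distinct elements of {1, …, 44} in uniformly random order; by symmetry P[π(i) > π(j)] = 1/2.
By linearity: E[X] = 946 · (1/2) = C(44, 2) · (1/2) = 946/2 = 473 ≈ 473.000.

E[X] = 473 = 473.000.


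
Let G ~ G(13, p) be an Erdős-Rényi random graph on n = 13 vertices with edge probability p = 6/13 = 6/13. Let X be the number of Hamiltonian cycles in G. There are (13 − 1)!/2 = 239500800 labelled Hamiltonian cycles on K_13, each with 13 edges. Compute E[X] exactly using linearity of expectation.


K_13 has (13 − 1)!/2 = 239500800 labelled Hamiltonian cycles.
For each such Hamiltonian cycle H, let X_H = 1 if all 13 edges of H are present in G. Then P[X_H = 1] = p^{13} = (6/13)^{13} = 13060694016/302875106592253.
Summing the indicators: E[X] = Σ_H E[X_H] = 239500800 · p^{13} = 239500800 · 13060694016/302875106592253 = 3128046665387212800/302875106592253.
Numerically: E[X] ≈ 10328.

E[X] = 239500800 · (6/13)^{13} = 3128046665387212800/302875106592253 ≈ 10328.


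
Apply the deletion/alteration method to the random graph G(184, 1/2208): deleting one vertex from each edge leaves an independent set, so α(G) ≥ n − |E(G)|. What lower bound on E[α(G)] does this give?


E[|E(G)|] = C(184, 2)·p = 16836 · (1/2208) = 61/8.
E[α(G)] ≥ n − E[|E(G)|] = 184 − 61/8 = 1411/8.
Numerically: ≈ 176.375.
(This is only a lower bound; the true E[α(G)] may be larger.)

E[α(G)] ≥ 1411/8 ≈ 176.375.


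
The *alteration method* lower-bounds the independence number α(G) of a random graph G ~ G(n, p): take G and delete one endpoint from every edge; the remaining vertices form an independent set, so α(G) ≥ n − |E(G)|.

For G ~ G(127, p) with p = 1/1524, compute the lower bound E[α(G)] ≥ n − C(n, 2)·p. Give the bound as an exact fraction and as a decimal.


E[|E(G)|] = C(127, 2)·p = 8001 · (1/1524) = 21/4.
E[α(G)] ≥ n − E[|E(G)|] = 127 − 21/4 = 487/4.
Numerically: ≈ 121.750.
(This is only a lower bound; the true E[α(G)] may be larger.)

E[α(G)] ≥ 487/4 ≈ 121.750.


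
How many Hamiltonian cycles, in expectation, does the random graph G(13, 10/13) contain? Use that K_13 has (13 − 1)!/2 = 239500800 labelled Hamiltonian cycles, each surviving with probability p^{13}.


K_13 has (13 − 1)!/2 = 239500800 labelled Hamiltonian cycles.
For each such Hamiltonian cycle H, let X_H = 1 if all 13 edges of H are present in G. Then P[X_H = 1] = p^{13} = (10/13)^{13} = 10000000000000/302875106592253.
By linearity: E[X] = Σ_H E[X_H] = 239500800 · p^{13} = 239500800 · 10000000000000/302875106592253 = 2395008000000000000000/302875106592253.
Numerically: E[X] ≈ 7.908e+06.

E[X] = 239500800 · (10/13)^{13} = 2395008000000000000000/302875106592253 ≈ 7.908e+06.


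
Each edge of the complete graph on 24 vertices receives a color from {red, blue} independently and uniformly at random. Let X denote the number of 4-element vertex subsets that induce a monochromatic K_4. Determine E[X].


Let X = Σ_S X_S over the C(24, 4) = 10626 subsets S of size 4, where X_S = 1 if the K_4 on S is monochromatic.
For a fixed S, the K_4 on S has C(4, 2) = 6 edges. P[all 6 edges red] = (1/2)^6, and likewise for blue, so P[monochromatic] = 2·(1/2)^6 = 2^{1 − 6} = 1/32.
By linearity: E[X] = C(24, 4) · 2^{1 − 6} = 10626 · 1/32 = 5313/16.
Numerically: E[X] ≈ 332.062500.

E[X] = C(24,4)·2^(1−C(4,2)) = 5313/16 ≈ 332.062500.


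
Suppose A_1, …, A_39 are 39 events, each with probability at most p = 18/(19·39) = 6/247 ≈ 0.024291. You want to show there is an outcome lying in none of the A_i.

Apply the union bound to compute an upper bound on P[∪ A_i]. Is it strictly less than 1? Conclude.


Union bound: P[∪_{i=1}^{39} A_i] ≤ Σ_i P[A_i] ≤ 39·p = 39·(6/247) = 18/19.
Numerically: 18/19 ≈ 0.947368.
Is 18/19 < 1? YES.
Since P[∪ A_i] ≤ 18/19 < 1, the complement has P[∩ A_i^c] ≥ 1 − 18/19 = 1/19 > 0, so some outcome avoids every A_i.

39·p = 18/19 ≈ 0.947368; existence CERTIFIED by the union bound.


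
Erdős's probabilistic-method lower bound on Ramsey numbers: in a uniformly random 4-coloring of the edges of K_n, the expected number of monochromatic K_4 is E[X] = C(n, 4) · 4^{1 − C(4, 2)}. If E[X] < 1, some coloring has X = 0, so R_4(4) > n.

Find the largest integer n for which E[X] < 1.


We need C(n, 4) · 4^{1 − 6} < 1, i.e. C(n, 4) < 4^{6 − 1} = 1024.
Check values of n near the boundary:
  n = 8: C(8, 4) = 70; 70 < 1024? YES
  n = 9: C(9, 4) = 126; 126 < 1024? YES
  n = 10: C(10, 4) = 210; 210 < 1024? YES
  n = 11: C(11, 4) = 330; 330 < 1024? YES
  n = 12: C(12, 4) = 495; 495 < 1024? YES
  n = 13: C(13, 4) = 715; 715 < 1024? YES
  n = 14: C(14, 4) = 1001; 1001 < 1024? YES
  n = 15: C(15, 4) = 1365; 1365 < 1024? NO
The largest n with C(n, 4) < 1024 is n = 14 (where E[X] = 1001/1024 ≈ 0.977539). Hence R_4(4) > 14, i.e. R_4(4) ≥ 15.

Largest n = 14; hence R_4(4) > 14.


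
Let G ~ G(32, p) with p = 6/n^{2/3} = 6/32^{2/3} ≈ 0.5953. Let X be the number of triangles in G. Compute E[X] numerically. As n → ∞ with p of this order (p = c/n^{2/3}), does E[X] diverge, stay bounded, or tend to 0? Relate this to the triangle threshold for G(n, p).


Number of potential triangles: C(32, 3) = 4960.
Each occurs with probability p³ ≈ (0.5953)³ ≈ 2.109375e-01.
By linearity: E[X] = C(32, 3)·p³ ≈ 4960 · 2.109375e-01 ≈ 1046.2500.
Since α = 2/3 < 1, p = c/n^{2/3} ≫ 1/n is above the triangle threshold p ~ 1/n. Asymptotically E[X] ~ (c³/6)·n^{3(1−α)} = (6³/6)·n^{1} → ∞; triangles are abundant w.h.p.

E[X] ≈ 1046.2500; in regime p = Θ(1/n^{2/3}) E[X] diverges (above the triangle threshold p ~ 1/n).


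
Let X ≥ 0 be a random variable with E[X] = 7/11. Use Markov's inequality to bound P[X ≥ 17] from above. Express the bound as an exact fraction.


μ = E[X] = 7/11, a = 17.
Markov: P[X ≥ 17] ≤ μ/a = (7/11)/17 = 7/187.
Numerically: ≈ 0.037.
(Since a = 17 > μ = 0.636, the bound 7/187 is < 1 and informative.)

P[X ≥ 17] ≤ 7/187 ≈ 0.037.


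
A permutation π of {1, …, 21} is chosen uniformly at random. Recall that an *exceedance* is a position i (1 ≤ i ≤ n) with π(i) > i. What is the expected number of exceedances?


Write X = Σ_{i=1}^{21} X_i, where X_i = 1_{π(i) > i}.
For each fixed i, π(i) is uniform over {1, …, 21} (marginal of a uniform permutation), so P[π(i) > i] = (n − i)/n. Summing: Σ_{i=1}^{21} (n − i)/n = (0 + 1 + … + 20)/21 = 21(21 − 1)/(2·21) = (21 − 1)/2.
Hence E[X] = Σ_{i=1}^{21} (21 − i)/21 = 10 ≈ 10.000000.

E[X] = 10 = 10.000000.


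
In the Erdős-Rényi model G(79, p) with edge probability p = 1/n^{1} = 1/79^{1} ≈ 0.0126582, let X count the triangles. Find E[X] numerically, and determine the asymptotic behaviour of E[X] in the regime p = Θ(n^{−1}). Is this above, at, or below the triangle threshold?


Number of potential triangles: C(79, 3) = 79079.
Each occurs with probability p³ ≈ (0.0126582)³ ≈ 2.02823712e-06.
By linearity: E[X] = C(79, 3)·p³ ≈ 79079 · 2.02823712e-06 ≈ 0.160391.
Here α = 1, so p = 1/n is exactly at the triangle threshold p ~ 1/n. Asymptotically E[X] → c³/6 = 1³/6 = 1/6 ≈ 0.166667, a bounded constant. In this regime the triangle count is asymptotically Poisson(c³/6).

E[X] ≈ 0.160391; in regime p = Θ(1/n^{1}) E[X] stays bounded (at the triangle threshold p ~ 1/n).


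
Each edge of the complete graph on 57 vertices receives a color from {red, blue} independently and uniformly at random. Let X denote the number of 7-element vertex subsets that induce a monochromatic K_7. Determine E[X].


Let X = Σ_S X_S over the C(57, 7) = 264385836 subsets S of size 7, where X_S = 1 if the K_7 on S is monochromatic.
For a fixed S, the K_7 on S has C(7, 2) = 21 edges. P[all 21 edges red] = (1/2)^21, and likewise for blue, so P[monochromatic] = 2·(1/2)^21 = 2^{1 − 21} = 1/1048576.
By linearity of expectation: E[X] = C(57, 7) · 2^{1 − 21} = 264385836 · 1/1048576 = 66096459/262144.
Numerically: E[X] ≈ 252.138.

E[X] = C(57,7)·2^(1−C(7,2)) = 66096459/262144 ≈ 252.138.


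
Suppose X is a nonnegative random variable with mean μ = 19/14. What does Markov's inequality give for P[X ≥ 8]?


μ = E[X] = 19/14, a = 8.
Markov: P[X ≥ 8] ≤ μ/a = (19/14)/8 = 19/112.
Numerically: ≈ 0.170.
(Since a = 8 > μ = 1.357, the bound 19/112 is < 1 and informative.)

P[X ≥ 8] ≤ 19/112 ≈ 0.170.


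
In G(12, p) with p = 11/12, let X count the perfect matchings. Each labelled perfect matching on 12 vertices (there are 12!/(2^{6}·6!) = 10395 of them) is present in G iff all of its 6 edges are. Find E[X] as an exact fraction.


K_12 has 12!/(2^{6}·6!) = 10395 labelled perfect matchings.
For each such perfect matching H, let X_H = 1 if all 6 edges of H are present in G. Then P[X_H = 1] = p^{6} = (11/12)^{6} = 1771561/2985984.
Summing the indicators: E[X] = Σ_H E[X_H] = 10395 · p^{6} = 10395 · 1771561/2985984 = 682050985/110592.
Numerically: E[X] ≈ 6167.27.

E[X] = 10395 · (11/12)^{6} = 682050985/110592 ≈ 6167.27.


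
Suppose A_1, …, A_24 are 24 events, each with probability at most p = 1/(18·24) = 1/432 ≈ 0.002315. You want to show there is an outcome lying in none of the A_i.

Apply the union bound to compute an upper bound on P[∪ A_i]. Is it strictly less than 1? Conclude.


Union bound: P[∪_{i=1}^{24} A_i] ≤ Σ_i P[A_i] ≤ 24·p = 24·(1/432) = 1/18.
Numerically: 1/18 ≈ 0.055556.
Is 1/18 < 1? YES.
Since P[∪ A_i] ≤ 1/18 < 1, the complement has P[∩ A_i^c] ≥ 1 − 1/18 = 17/18 > 0, so some outcome avoids every A_i.

24·p = 1/18 ≈ 0.055556; existence CERTIFIED by the union bound.


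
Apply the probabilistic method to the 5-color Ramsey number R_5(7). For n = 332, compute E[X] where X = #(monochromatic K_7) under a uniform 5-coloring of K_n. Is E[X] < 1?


E[X] = C(332, 7) · 5^{1 − 21} = 82772214646616 · 5^{−20} = 82772214646616/95367431640625.
As a reduced fraction: E[X] = 82772214646616/95367431640625 ≈ 0.867930.
Is E[X] < 1? YES.
Since E[X] < 1, there exists a 5-coloring of K_{332} with no monochromatic K_7; hence R_5(7) > 332.

E[X] = 82772214646616/95367431640625 ≈ 0.867930; E[X] < 1, so R_5(7) > 332.


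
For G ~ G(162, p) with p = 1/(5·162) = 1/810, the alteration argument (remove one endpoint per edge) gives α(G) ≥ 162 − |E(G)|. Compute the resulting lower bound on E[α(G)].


E[|E(G)|] = C(162, 2)·p = 13041 · (1/810) = 161/10.
E[α(G)] ≥ n − E[|E(G)|] = 162 − 161/10 = 1459/10.
Numerically: ≈ 145.900.
(This is only a lower bound; the true E[α(G)] may be larger.)

E[α(G)] ≥ 1459/10 ≈ 145.900.


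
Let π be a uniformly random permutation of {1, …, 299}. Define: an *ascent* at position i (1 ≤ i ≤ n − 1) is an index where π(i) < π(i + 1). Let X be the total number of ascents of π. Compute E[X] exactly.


Write X = Σ X_I over i = 1, …, 298, with X_I the indicator of one ascent.
There are 298 indicators.
For each fixed i, the pair (π(i), π(i+1)) is a uniformly random ordered pair of distinct values from {1, …, 299}; by symmetry P[π(i) < π(i+1)] = 1/2.
By linearity: E[X] = 298 · (1/2) = (299 − 1) · (1/2) = 149 ≈ 149.0000.

E[X] = 149 = 149.0000.


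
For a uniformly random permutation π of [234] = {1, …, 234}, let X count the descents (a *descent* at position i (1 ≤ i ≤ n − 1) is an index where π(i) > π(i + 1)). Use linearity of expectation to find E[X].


Write X = Σ X_I over i = 1, …, 233, with X_I the indicator of one descent.
There are 233 indicators.
For each fixed i, the pair (π(i), π(i+1)) is a uniformly random ordered pair of distinct values from {1, …, 234}; by symmetry P[π(i) > π(i+1)] = 1/2.
By linearity: E[X] = 233 · (1/2) = (234 − 1) · (1/2) = 233/2 ≈ 116.50000.

E[X] = 233/2 = 116.50000.


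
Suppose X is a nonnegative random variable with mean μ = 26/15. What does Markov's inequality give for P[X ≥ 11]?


μ = E[X] = 26/15, a = 11.
Markov: P[X ≥ 11] ≤ μ/a = (26/15)/11 = 26/165.
Numerically: ≈ 0.157576.
(Since a = 11 > μ = 1.733333, the bound 26/165 is < 1 and informative.)

P[X ≥ 11] ≤ 26/165 ≈ 0.157576.


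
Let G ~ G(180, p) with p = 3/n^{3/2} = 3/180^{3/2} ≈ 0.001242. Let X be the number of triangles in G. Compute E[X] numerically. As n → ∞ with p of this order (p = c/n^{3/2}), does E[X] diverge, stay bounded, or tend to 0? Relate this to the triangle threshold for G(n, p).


Number of potential triangles: C(180, 3) = 955860.
Each occurs with probability p³ ≈ (0.001242)³ ≈ 1.917068e-09.
By linearity: E[X] = C(180, 3)·p³ ≈ 955860 · 1.917068e-09 ≈ 0.0018.
Since α = 3/2 > 1, p = c/n^{3/2} = o(1/n) is below the triangle threshold p ~ 1/n. Asymptotically E[X] ~ (c³/6)·n^{3(1−α)} = (3³/6)·n^{-1.5} → 0, so by Markov's inequality G has no triangles w.h.p.

E[X] ≈ 0.0018; in regime p = Θ(1/n^{3/2}) E[X] tends to 0 (below the triangle threshold p ~ 1/n).


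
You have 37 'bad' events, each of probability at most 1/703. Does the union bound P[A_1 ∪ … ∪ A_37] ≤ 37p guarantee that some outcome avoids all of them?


Union bound: P[∪_{i=1}^{37} A_i] ≤ Σ_i P[A_i] ≤ 37·p = 37·(1/703) = 1/19.
Numerically: 1/19 ≈ 0.053.
Is 1/19 < 1? YES.
Since P[∪ A_i] ≤ 1/19 < 1, the complement has P[∩ A_i^c] ≥ 1 − 1/19 = 18/19 > 0, so some outcome avoids every A_i.

37·p = 1/19 ≈ 0.053; existence CERTIFIED by the union bound.


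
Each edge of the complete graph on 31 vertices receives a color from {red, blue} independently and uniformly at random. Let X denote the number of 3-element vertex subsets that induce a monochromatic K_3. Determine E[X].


Let X = Σ_S X_S over the C(31, 3) = 4495 subsets S of size 3, where X_S = 1 if the K_3 on S is monochromatic.
For a fixed S, the K_3 on S has C(3, 2) = 3 edges. P[all 3 edges red] = (1/2)^3, and likewise for blue, so P[monochromatic] = 2·(1/2)^3 = 2^{1 − 3} = 1/4.
Summing: E[X] = C(31, 3) · 2^{1 − 3} = 4495 · 1/4 = 4495/4.
Numerically: E[X] ≈ 1123.7500.

E[X] = C(31,3)·2^(1−C(3,2)) = 4495/4 ≈ 1123.7500.


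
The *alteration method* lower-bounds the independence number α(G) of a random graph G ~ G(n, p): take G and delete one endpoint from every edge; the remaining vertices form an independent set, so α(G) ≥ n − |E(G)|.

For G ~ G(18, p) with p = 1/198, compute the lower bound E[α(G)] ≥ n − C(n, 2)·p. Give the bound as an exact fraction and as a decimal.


E[|E(G)|] = C(18, 2)·p = 153 · (1/198) = 17/22.
E[α(G)] ≥ n − E[|E(G)|] = 18 − 17/22 = 379/22.
Numerically: ≈ 17.2273.
(This is only a lower bound; the true E[α(G)] may be larger.)

E[α(G)] ≥ 379/22 ≈ 17.2273.


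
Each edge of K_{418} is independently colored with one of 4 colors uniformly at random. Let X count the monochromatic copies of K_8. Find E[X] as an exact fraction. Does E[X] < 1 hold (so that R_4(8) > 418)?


E[X] = C(418, 8) · 4^{1 − 28} = 21608403021078588 · 4^{−27} = 21608403021078588/18014398509481984.
As a reduced fraction: E[X] = 5402100755269647/4503599627370496 ≈ 1.200.
Is E[X] < 1? NO.
Since E[X] ≥ 1, the first-moment bound is inconclusive at n = 418; it does NOT by itself certify R_4(8) > 418.

E[X] = 5402100755269647/4503599627370496 ≈ 1.200; E[X] ≥ 1; first-moment method inconclusive here.


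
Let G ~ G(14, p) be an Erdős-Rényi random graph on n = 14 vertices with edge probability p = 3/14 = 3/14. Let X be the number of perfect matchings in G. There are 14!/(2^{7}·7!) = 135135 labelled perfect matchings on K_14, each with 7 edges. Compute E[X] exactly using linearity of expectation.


K_14 has 14!/(2^{7}·7!) = 135135 labelled perfect matchings.
For each such perfect matching H, let X_H = 1 if all 7 edges of H are present in G. Then P[X_H = 1] = p^{7} = (3/14)^{7} = 2187/105413504.
By linearity: E[X] = Σ_H E[X_H] = 135135 · p^{7} = 135135 · 2187/105413504 = 42220035/15059072.
Numerically: E[X] ≈ 2.80363.

E[X] = 135135 · (3/14)^{7} = 42220035/15059072 ≈ 2.80363.


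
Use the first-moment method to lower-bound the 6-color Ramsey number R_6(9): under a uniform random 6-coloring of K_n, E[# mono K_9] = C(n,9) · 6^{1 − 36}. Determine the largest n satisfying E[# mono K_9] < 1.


We need C(n, 9) · 6^{1 − 36} < 1, i.e. C(n, 9) < 6^{36 − 1} = 1719070799748422591028658176.
Check values of n near the boundary:
  n = 4405: C(4405, 9) = 1706862792900636302463627150; 1706862792900636302463627150 < 1719070799748422591028658176? YES
  n = 4406: C(4406, 9) = 1710356485221788389505285700; 1710356485221788389505285700 < 1719070799748422591028658176? YES
  n = 4407: C(4407, 9) = 1713856532599459170657070050; 1713856532599459170657070050 < 1719070799748422591028658176? YES
  n = 4408: C(4408, 9) = 1717362945146264156457459600; 1717362945146264156457459600 < 1719070799748422591028658176? YES
  n = 4409: C(4409, 9) = 1720875732988608787686577131; 1720875732988608787686577131 < 1719070799748422591028658176? NO
  n = 4410: C(4410, 9) = 1724394906266704102180823710; 1724394906266704102180823710 < 1719070799748422591028658176? NO
  n = 4411: C(4411, 9) = 1727920475134582415883601405; 1727920475134582415883601405 < 1719070799748422591028658176? NO
The largest n with C(n, 9) < 1719070799748422591028658176 is n = 4408 (where E[X] = 35778394690547169926197075/35813974994758803979763712 ≈ 0.999). Hence R_6(9) > 4408, i.e. R_6(9) ≥ 4409.

Largest n = 4408; hence R_6(9) > 4408.


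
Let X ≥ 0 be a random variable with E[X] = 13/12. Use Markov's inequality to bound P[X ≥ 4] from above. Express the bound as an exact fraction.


μ = E[X] = 13/12, a = 4.
Markov: P[X ≥ 4] ≤ μ/a = (13/12)/4 = 13/48.
Numerically: ≈ 0.27083.
(Since a = 4 > μ = 1.08333, the bound 13/48 is < 1 and informative.)

P[X ≥ 4] ≤ 13/48 ≈ 0.27083.


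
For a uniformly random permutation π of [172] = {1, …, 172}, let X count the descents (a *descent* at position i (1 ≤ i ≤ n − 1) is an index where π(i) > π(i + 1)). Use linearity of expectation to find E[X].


Write X = Σ X_I over i = 1, …, 171, with X_I the indicator of one descent.
There are 171 indicators.
For each fixed i, the pair (π(i), π(i+1)) is a uniformly random ordered pair of distinct values from {1, …, 172}; by symmetry P[π(i) > π(i+1)] = 1/2.
By linearity: E[X] = 171 · (1/2) = (172 − 1) · (1/2) = 171/2 ≈ 85.5000.

E[X] = 171/2 = 85.5000.


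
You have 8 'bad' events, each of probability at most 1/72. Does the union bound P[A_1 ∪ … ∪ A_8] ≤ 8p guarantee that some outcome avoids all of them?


Union bound: P[∪_{i=1}^{8} A_i] ≤ Σ_i P[A_i] ≤ 8·p = 8·(1/72) = 1/9.
Numerically: 1/9 ≈ 0.1111111.
Is 1/9 < 1? YES.
Since P[∪ A_i] ≤ 1/9 < 1, the complement has P[∩ A_i^c] ≥ 1 − 1/9 = 8/9 > 0, so some outcome avoids every A_i.

8·p = 1/9 ≈ 0.1111111; existence CERTIFIED by the union bound.


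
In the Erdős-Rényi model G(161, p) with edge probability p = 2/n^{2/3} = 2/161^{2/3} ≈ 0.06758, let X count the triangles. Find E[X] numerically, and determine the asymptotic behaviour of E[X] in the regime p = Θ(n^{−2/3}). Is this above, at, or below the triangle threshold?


Number of potential triangles: C(161, 3) = 682640.
Each occurs with probability p³ ≈ (0.06758)³ ≈ 3.086301e-04.
By linearity: E[X] = C(161, 3)·p³ ≈ 682640 · 3.086301e-04 ≈ 210.6832.
Since α = 2/3 < 1, p = c/n^{2/3} ≫ 1/n is above the triangle threshold p ~ 1/n. Asymptotically E[X] ~ (c³/6)·n^{3(1−α)} = (2³/6)·n^{1} → ∞; triangles are abundant w.h.p.

E[X] ≈ 210.6832; in regime p = Θ(1/n^{2/3}) E[X] diverges (above the triangle threshold p ~ 1/n).


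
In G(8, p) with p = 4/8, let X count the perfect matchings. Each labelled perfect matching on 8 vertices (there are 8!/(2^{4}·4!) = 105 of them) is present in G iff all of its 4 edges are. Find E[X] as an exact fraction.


K_8 has 8!/(2^{4}·4!) = 105 labelled perfect matchings.
For each such perfect matching H, let X_H = 1 if all 4 edges of H are present in G. Then P[X_H = 1] = p^{4} = (1/2)^{4} = 1/16.
Summing the indicators: E[X] = Σ_H E[X_H] = 105 · p^{4} = 105 · 1/16 = 105/16.
Numerically: E[X] ≈ 6.562.

E[X] = 105 · (1/2)^{4} = 105/16 ≈ 6.562.


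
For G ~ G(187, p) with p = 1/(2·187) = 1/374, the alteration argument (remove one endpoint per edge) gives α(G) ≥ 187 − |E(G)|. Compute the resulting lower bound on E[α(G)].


E[|E(G)|] = C(187, 2)·p = 17391 · (1/374) = 93/2.
E[α(G)] ≥ n − E[|E(G)|] = 187 − 93/2 = 281/2.
Numerically: ≈ 140.500000.
(This is only a lower bound; the true E[α(G)] may be larger.)

E[α(G)] ≥ 281/2 ≈ 140.500000.


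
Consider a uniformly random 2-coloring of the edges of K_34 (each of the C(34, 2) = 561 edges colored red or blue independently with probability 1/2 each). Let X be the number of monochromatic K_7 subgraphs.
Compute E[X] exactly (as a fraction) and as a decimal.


Let X = Σ_S X_S over the C(34, 7) = 5379616 subsets S of size 7, where X_S = 1 if the K_7 on S is monochromatic.
For a fixed S, the K_7 on S has C(7, 2) = 21 edges. P[all 21 edges red] = (1/2)^21, and likewise for blue, so P[monochromatic] = 2·(1/2)^21 = 2^{1 − 21} = 1/1048576.
By linearity of expectation: E[X] = C(34, 7) · 2^{1 − 21} = 5379616 · 1/1048576 = 168113/32768.
Numerically: E[X] ≈ 5.13040.

E[X] = C(34,7)·2^(1−C(7,2)) = 168113/32768 ≈ 5.13040.


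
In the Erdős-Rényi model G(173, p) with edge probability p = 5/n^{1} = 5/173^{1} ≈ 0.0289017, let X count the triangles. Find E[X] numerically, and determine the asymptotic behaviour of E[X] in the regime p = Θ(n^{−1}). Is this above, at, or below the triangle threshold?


Number of potential triangles: C(173, 3) = 848046.
Each occurs with probability p³ ≈ (0.0289017)³ ≈ 2.41419143e-05.
By linearity: E[X] = C(173, 3)·p³ ≈ 848046 · 2.41419143e-05 ≈ 20.473454.
Here α = 1, so p = 5/n is exactly at the triangle threshold p ~ 1/n. Asymptotically E[X] → c³/6 = 5³/6 = 125/6 ≈ 20.833333, a bounded constant. In this regime the triangle count is asymptotically Poisson(c³/6).

E[X] ≈ 20.473454; in regime p = Θ(1/n^{1}) E[X] stays bounded (at the triangle threshold p ~ 1/n).


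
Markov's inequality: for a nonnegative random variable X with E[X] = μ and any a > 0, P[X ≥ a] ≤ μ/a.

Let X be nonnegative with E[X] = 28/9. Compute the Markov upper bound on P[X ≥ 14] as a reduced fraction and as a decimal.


μ = E[X] = 28/9, a = 14.
Markov: P[X ≥ 14] ≤ μ/a = (28/9)/14 = 2/9.
Numerically: ≈ 0.222222.
(Since a = 14 > μ = 3.111111, the bound 2/9 is < 1 and informative.)

P[X ≥ 14] ≤ 2/9 ≈ 0.222222.


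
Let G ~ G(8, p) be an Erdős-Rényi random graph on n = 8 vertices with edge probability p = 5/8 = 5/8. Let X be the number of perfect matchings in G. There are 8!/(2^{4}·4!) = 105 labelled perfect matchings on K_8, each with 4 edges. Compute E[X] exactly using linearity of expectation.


K_8 has 8!/(2^{4}·4!) = 105 labelled perfect matchings.
For each such perfect matching H, let X_H = 1 if all 4 edges of H are present in G. Then P[X_H = 1] = p^{4} = (5/8)^{4} = 625/4096.
By linearity: E[X] = Σ_H E[X_H] = 105 · p^{4} = 105 · 625/4096 = 65625/4096.
Numerically: E[X] ≈ 16.0217.

E[X] = 105 · (5/8)^{4} = 65625/4096 ≈ 16.0217.


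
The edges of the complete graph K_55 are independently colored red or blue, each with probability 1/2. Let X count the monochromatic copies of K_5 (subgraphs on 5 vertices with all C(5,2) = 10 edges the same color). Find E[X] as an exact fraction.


Let X = Σ_S X_S over the C(55, 5) = 3478761 subsets S of size 5, where X_S = 1 if the K_5 on S is monochromatic.
For a fixed S, the K_5 on S has C(5, 2) = 10 edges. P[all 10 edges red] = (1/2)^10, and likewise for blue, so P[monochromatic] = 2·(1/2)^10 = 2^{1 − 10} = 1/512.
Summing: E[X] = C(55, 5) · 2^{1 − 10} = 3478761 · 1/512 = 3478761/512.
Numerically: E[X] ≈ 6794.4551.

E[X] = C(55,5)·2^(1−C(5,2)) = 3478761/512 ≈ 6794.4551.


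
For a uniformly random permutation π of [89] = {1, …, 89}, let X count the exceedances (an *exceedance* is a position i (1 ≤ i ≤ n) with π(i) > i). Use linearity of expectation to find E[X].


Write X = Σ_{i=1}^{89} X_i, where X_i = 1_{π(i) > i}.
For each fixed i, π(i) is uniform over {1, …, 89} (marginal of a uniform permutation), so P[π(i) > i] = (n − i)/n. Summing: Σ_{i=1}^{89} (n − i)/n = (0 + 1 + … + 88)/89 = 89(89 − 1)/(2·89) = (89 − 1)/2.
Hence E[X] = Σ_{i=1}^{89} (89 − i)/89 = 44 ≈ 44.000000.

E[X] = 44 = 44.000000.


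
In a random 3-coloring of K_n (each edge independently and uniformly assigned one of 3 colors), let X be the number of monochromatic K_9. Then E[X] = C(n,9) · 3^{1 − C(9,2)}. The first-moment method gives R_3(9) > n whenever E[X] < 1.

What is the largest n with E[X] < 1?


We need C(n, 9) · 3^{1 − 36} < 1, i.e. C(n, 9) < 3^{36 − 1} = 50031545098999707.
Check values of n near the boundary:
  n = 300: C(300, 9) = 48052241692154700; 48052241692154700 < 50031545098999707? YES
  n = 301: C(301, 9) = 49533303936090975; 49533303936090975 < 50031545098999707? YES
  n = 302: C(302, 9) = 51054804739588650; 51054804739588650 < 50031545098999707? NO
  n = 303: C(303, 9) = 52617706925494425; 52617706925494425 < 50031545098999707? NO
  n = 304: C(304, 9) = 54222992899492560; 54222992899492560 < 50031545098999707? NO
The largest n with C(n, 9) < 50031545098999707 is n = 301 (where E[X] = 16511101312030325/16677181699666569 ≈ 0.9900). Hence R_3(9) > 301, i.e. R_3(9) ≥ 302.

Largest n = 301; hence R_3(9) > 301.


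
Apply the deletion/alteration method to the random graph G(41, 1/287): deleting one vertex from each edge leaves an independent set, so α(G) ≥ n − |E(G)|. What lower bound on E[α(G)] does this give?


E[|E(G)|] = C(41, 2)·p = 820 · (1/287) = 20/7.
E[α(G)] ≥ n − E[|E(G)|] = 41 − 20/7 = 267/7.
Numerically: ≈ 38.142857.
(This is only a lower bound; the true E[α(G)] may be larger.)

E[α(G)] ≥ 267/7 ≈ 38.142857.


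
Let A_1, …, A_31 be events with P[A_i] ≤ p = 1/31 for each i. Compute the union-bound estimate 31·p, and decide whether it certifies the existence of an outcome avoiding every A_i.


Union bound: P[∪_{i=1}^{31} A_i] ≤ Σ_i P[A_i] ≤ 31·p = 31·(1/31) = 1.
Numerically: 1 ≈ 1.000.
Is 1 < 1? NO.
Since the bound 1 is ≥ 1, the union bound is uninformative here; it does NOT by itself certify existence.

31·p = 1 ≈ 1.000; existence NOT certified by the union bound.


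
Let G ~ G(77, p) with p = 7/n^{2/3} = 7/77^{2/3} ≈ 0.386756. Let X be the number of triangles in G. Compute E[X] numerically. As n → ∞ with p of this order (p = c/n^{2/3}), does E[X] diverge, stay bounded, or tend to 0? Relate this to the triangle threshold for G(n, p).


Number of potential triangles: C(77, 3) = 73150.
Each occurs with probability p³ ≈ (0.386756)³ ≈ 5.78512397e-02.
By linearity: E[X] = C(77, 3)·p³ ≈ 73150 · 5.78512397e-02 ≈ 4231.818182.
Since α = 2/3 < 1, p = c/n^{2/3} ≫ 1/n is above the triangle threshold p ~ 1/n. Asymptotically E[X] ~ (c³/6)·n^{3(1−α)} = (7³/6)·n^{1} → ∞; triangles are abundant w.h.p.

E[X] ≈ 4231.818182; in regime p = Θ(1/n^{2/3}) E[X] diverges (above the triangle threshold p ~ 1/n).


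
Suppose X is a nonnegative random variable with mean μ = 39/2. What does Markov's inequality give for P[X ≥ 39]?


μ = E[X] = 39/2, a = 39.
Markov: P[X ≥ 39] ≤ μ/a = (39/2)/39 = 1/2.
Numerically: ≈ 0.500.
(Since a = 39 > μ = 19.500, the bound 1/2 is < 1 and informative.)

P[X ≥ 39] ≤ 1/2 ≈ 0.500.


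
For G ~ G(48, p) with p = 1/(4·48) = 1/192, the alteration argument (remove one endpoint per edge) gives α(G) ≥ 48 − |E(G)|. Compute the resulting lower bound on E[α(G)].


E[|E(G)|] = C(48, 2)·p = 1128 · (1/192) = 47/8.
E[α(G)] ≥ n − E[|E(G)|] = 48 − 47/8 = 337/8.
Numerically: ≈ 42.1250.
(This is only a lower bound; the true E[α(G)] may be larger.)

E[α(G)] ≥ 337/8 ≈ 42.1250.


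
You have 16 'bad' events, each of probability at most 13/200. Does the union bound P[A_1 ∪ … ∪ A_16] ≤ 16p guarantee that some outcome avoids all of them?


Union bound: P[∪_{i=1}^{16} A_i] ≤ Σ_i P[A_i] ≤ 16·p = 16·(13/200) = 26/25.
Numerically: 26/25 ≈ 1.0400.
Is 26/25 < 1? NO.
Since the bound 26/25 is ≥ 1, the union bound is uninformative here; it does NOT by itself certify existence.

16·p = 26/25 ≈ 1.0400; existence NOT certified by the union bound.


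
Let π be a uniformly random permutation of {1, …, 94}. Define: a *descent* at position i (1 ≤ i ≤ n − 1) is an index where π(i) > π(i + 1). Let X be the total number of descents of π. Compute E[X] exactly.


Write X = Σ X_I over i = 1, …, 93, with X_I the indicator of one descent.
There are 93 indicators.
For each fixed i, the pair (π(i), π(i+1)) is a uniformly random ordered pair of distinct values from {1, …, 94}; by symmetry P[π(i) > π(i+1)] = 1/2.
By linearity: E[X] = 93 · (1/2) = (94 − 1) · (1/2) = 93/2 ≈ 46.500000.

E[X] = 93/2 = 46.500000.


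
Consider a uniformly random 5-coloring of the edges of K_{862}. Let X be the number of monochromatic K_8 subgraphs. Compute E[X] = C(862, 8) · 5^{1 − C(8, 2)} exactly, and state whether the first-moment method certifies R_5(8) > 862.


E[X] = C(862, 8) · 5^{1 − 28} = 7317951015318931845 · 5^{−27} = 7317951015318931845/7450580596923828125.
As a reduced fraction: E[X] = 1463590203063786369/1490116119384765625 ≈ 0.9822.
Is E[X] < 1? YES.
Since E[X] < 1, there exists a 5-coloring of K_{862} with no monochromatic K_8; hence R_5(8) > 862.

E[X] = 1463590203063786369/1490116119384765625 ≈ 0.9822; E[X] < 1, so R_5(8) > 862.


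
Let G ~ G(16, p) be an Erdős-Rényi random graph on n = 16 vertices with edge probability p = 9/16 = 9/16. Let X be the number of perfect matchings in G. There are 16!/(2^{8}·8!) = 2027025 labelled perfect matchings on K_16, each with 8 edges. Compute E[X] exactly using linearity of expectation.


K_16 has 16!/(2^{8}·8!) = 2027025 labelled perfect matchings.
For each such perfect matching H, let X_H = 1 if all 8 edges of H are present in G. Then P[X_H = 1] = p^{8} = (9/16)^{8} = 43046721/4294967296.
By linearity of expectation: E[X] = Σ_H E[X_H] = 2027025 · p^{8} = 2027025 · 43046721/4294967296 = 87256779635025/4294967296.
Numerically: E[X] ≈ 20316.1.

E[X] = 2027025 · (9/16)^{8} = 87256779635025/4294967296 ≈ 20316.1.


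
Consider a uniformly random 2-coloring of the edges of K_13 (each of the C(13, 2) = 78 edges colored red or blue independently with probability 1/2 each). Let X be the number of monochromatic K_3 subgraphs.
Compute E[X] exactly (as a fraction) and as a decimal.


Let X = Σ_S X_S over the C(13, 3) = 286 subsets S of size 3, where X_S = 1 if the K_3 on S is monochromatic.
For a fixed S, the K_3 on S has C(3, 2) = 3 edges. P[all 3 edges red] = (1/2)^3, and likewise for blue, so P[monochromatic] = 2·(1/2)^3 = 2^{1 − 3} = 1/4.
By linearity: E[X] = C(13, 3) · 2^{1 − 3} = 286 · 1/4 = 143/2.
Numerically: E[X] ≈ 71.500.

E[X] = C(13,3)·2^(1−C(3,2)) = 143/2 ≈ 71.500.


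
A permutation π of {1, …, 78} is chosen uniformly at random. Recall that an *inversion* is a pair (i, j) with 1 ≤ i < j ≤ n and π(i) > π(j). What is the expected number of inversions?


Write X = Σ X_I over the C(78, 2) = 3003 pairs i < j, with X_I the indicator of one inversion.
There are 3003 indicators.
For each fixed pair i < j, the values π(i) and π(j) are two distinct elements of {1, …, 78} in uniformly random order; by symmetry P[π(i) > π(j)] = 1/2.
By linearity: E[X] = 3003 · (1/2) = C(78, 2) · (1/2) = 3003/2 = 3003/2 ≈ 1501.5000.

E[X] = 3003/2 = 1501.5000.


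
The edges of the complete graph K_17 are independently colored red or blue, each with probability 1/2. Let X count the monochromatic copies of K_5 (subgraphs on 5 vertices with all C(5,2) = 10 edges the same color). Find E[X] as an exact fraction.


Let X = Σ_S X_S over the C(17, 5) = 6188 subsets S of size 5, where X_S = 1 if the K_5 on S is monochromatic.
For a fixed S, the K_5 on S has C(5, 2) = 10 edges. P[all 10 edges red] = (1/2)^10, and likewise for blue, so P[monochromatic] = 2·(1/2)^10 = 2^{1 − 10} = 1/512.
By linearity: E[X] = C(17, 5) · 2^{1 − 10} = 6188 · 1/512 = 1547/128.
Numerically: E[X] ≈ 12.08594.

E[X] = C(17,5)·2^(1−C(5,2)) = 1547/128 ≈ 12.08594.


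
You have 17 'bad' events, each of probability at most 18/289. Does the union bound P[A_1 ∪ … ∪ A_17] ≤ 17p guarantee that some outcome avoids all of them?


Union bound: P[∪_{i=1}^{17} A_i] ≤ Σ_i P[A_i] ≤ 17·p = 17·(18/289) = 18/17.
Numerically: 18/17 ≈ 1.059.
Is 18/17 < 1? NO.
Since the bound 18/17 is ≥ 1, the union bound is uninformative here; it does NOT by itself certify existence.

17·p = 18/17 ≈ 1.059; existence NOT certified by the union bound.
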